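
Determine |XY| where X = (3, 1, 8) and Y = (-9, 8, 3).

d = √[(x₂-x₁)² + (y₂-y₁)² + (z₂-z₁)²]
  = √[(-12)² + 7² + (-5)²]
  = √[144 + 49 + 25]
  = √218
  ≈ 14.76

14.76


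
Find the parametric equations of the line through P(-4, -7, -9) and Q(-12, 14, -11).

Direction vector d = Q - P = (-12 + 4, 14 + 7, -11 + 9) = (-8, 21, -2)
Parametric form r = P + t·d:
x = -4 - 8t, y = -7 + 21t, z = -9 - 2t

x = -4 - 8t, y = -7 + 21t, z = -9 - 2t


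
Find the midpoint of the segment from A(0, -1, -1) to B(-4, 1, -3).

M = ((x₁+x₂)/2, (y₁+y₂)/2, (z₁+z₂)/2)
  = ((0 - 4)/2, (-1 + 1)/2, (-1 - 3)/2)
  = (-4/2, 0/2, -4/2)
  = (-2, 0, -2)

(-2, 0, -2)


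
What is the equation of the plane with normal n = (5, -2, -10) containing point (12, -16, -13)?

The plane through P with normal n = (a, b, c) satisfies n·(r - P) = 0,
i.e. ax + by + cz = a·x₀ + b·y₀ + c·z₀.
d = 5·12 + (-2)·(-16) + (-10)·(-13)
  = 60 + 32 + 130
  = 222
Equation: 5x - 2y - 10z = 222

5x - 2y - 10z = 222


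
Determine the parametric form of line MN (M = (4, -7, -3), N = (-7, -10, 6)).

Direction vector d = N - M = (-7 - 4, -10 + 7, 6 + 3) = (-11, -3, 9)
Parametric form r = M + t·d:
x = 4 - 11t, y = -7 - 3t, z = -3 + 9t

x = 4 - 11t, y = -7 - 3t, z = -3 + 9t


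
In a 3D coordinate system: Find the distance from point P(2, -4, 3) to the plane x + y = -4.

distance = |a·x₀ + b·y₀ + c·z₀ - d| / √(a² + b² + c²)
  = |1·2 + 1·(-4) + 0·3 - (-4)| / √(1² + 1² + 0²)
  = |2 - 4 + 0 + 4| / √(1 + 1 + 0)
  = |2| / √2
  = 2 / 1.414
  ≈ 1.414

1.414


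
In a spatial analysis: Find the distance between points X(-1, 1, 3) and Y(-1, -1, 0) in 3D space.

d = √[(x₂-x₁)² + (y₂-y₁)² + (z₂-z₁)²]
  = √[0² + (-2)² + (-3)²]
  = √[0 + 4 + 9]
  = √13
  ≈ 3.606

3.606


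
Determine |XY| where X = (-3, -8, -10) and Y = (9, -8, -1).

d = √[(x₂-x₁)² + (y₂-y₁)² + (z₂-z₁)²]
  = √[12² + 0² + 9²]
  = √[144 + 0 + 81]
  = √225
  ≈ 15

15


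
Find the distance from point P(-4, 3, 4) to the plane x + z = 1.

distance = |a·x₀ + b·y₀ + c·z₀ - d| / √(a² + b² + c²)
  = |1·(-4) + 0·3 + 1·4 - 1| / √(1² + 0² + 1²)
  = |-4 + 0 + 4 - 1| / √(1 + 0 + 1)
  = |-1| / √2
  = 1 / 1.414
  ≈ 0.7071

0.7071


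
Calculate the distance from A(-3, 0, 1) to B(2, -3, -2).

d = √[(x₂-x₁)² + (y₂-y₁)² + (z₂-z₁)²]
  = √[5² + (-3)² + (-3)²]
  = √[25 + 9 + 9]
  = √43
  ≈ 6.557

6.557


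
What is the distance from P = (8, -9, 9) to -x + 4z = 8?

distance = |a·x₀ + b·y₀ + c·z₀ - d| / √(a² + b² + c²)
  = |(-1)·8 + 0·(-9) + 4·9 - 8| / √((-1)² + 0² + 4²)
  = |-8 + 0 + 36 - 8| / √(1 + 0 + 16)
  = |20| / √17
  = 20 / 4.123
  ≈ 4.851

4.851


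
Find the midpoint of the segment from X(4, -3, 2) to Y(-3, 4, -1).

M = ((x₁+x₂)/2, (y₁+y₂)/2, (z₁+z₂)/2)
  = ((4 - 3)/2, (-3 + 4)/2, (2 - 1)/2)
  = (1/2, 1/2, 1/2)
  = (0.5, 0.5, 0.5)

(0.5, 0.5, 0.5)


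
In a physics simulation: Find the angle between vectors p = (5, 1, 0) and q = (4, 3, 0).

p·q = 5·4 + 1·3 + 0·0 = 20 + 3 + 0 = 23
|p| = √(5² + 1² + 0²) = √26 ≈ 5.099
|q| = √(4² + 3² + 0²) = √25 ≈ 5
cos θ = (p·q)/(|p||q|) = 23/(5.099·5) ≈ 0.9021
θ = arccos(0.9021) ≈ 25.56°

25.56°


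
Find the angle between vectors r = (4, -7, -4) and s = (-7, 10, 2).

r·s = 4·(-7) + (-7)·10 + (-4)·2 = -28 - 70 - 8 = -106
|r| = √(4² + (-7)² + (-4)²) = √81 ≈ 9
|s| = √((-7)² + 10² + 2²) = √153 ≈ 12.37
cos θ = (r·s)/(|r||s|) = -106/(9·12.37) ≈ -0.9522
θ = arccos(-0.9522) ≈ 162.2°

162.2°


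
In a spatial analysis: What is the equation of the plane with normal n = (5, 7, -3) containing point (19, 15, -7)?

The plane through P with normal n = (a, b, c) satisfies n·(r - P) = 0,
i.e. ax + by + cz = a·x₀ + b·y₀ + c·z₀.
d = 5·19 + 7·15 + (-3)·(-7)
  = 95 + 105 + 21
  = 221
Equation: 5x + 7y - 3z = 221

5x + 7y - 3z = 221


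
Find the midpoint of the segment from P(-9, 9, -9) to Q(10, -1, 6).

M = ((x₁+x₂)/2, (y₁+y₂)/2, (z₁+z₂)/2)
  = ((-9 + 10)/2, (9 - 1)/2, (-9 + 6)/2)
  = (1/2, 8/2, -3/2)
  = (0.5, 4, -1.5)

(0.5, 4, -1.5)


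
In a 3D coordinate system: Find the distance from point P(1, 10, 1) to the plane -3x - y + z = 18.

distance = |a·x₀ + b·y₀ + c·z₀ - d| / √(a² + b² + c²)
  = |(-3)·1 + (-1)·10 + 1·1 - 18| / √((-3)² + (-1)² + 1²)
  = |-3 - 10 + 1 - 18| / √(9 + 1 + 1)
  = |-30| / √11
  = 30 / 3.317
  ≈ 9.045

9.045


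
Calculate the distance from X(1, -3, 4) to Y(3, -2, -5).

d = √[(x₂-x₁)² + (y₂-y₁)² + (z₂-z₁)²]
  = √[2² + 1² + (-9)²]
  = √[4 + 1 + 81]
  = √86
  ≈ 9.274

9.274


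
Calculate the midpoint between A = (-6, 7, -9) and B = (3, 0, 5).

M = ((x₁+x₂)/2, (y₁+y₂)/2, (z₁+z₂)/2)
  = ((-6 + 3)/2, (7 + 0)/2, (-9 + 5)/2)
  = (-3/2, 7/2, -4/2)
  = (-1.5, 3.5, -2)

(-1.5, 3.5, -2)


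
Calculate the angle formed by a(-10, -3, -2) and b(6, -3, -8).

a·b = (-10)·6 + (-3)·(-3) + (-2)·(-8) = -60 + 9 + 16 = -35
|a| = √((-10)² + (-3)² + (-2)²) = √113 ≈ 10.63
|b| = √(6² + (-3)² + (-8)²) = √109 ≈ 10.44
cos θ = (a·b)/(|a||b|) = -35/(10.63·10.44) ≈ -0.3154
θ = arccos(-0.3154) ≈ 108.4°

108.4°


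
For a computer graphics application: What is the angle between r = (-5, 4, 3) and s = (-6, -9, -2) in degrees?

r·s = (-5)·(-6) + 4·(-9) + 3·(-2) = 30 - 36 - 6 = -12
|r| = √((-5)² + 4² + 3²) = √50 ≈ 7.071
|s| = √((-6)² + (-9)² + (-2)²) = √121 ≈ 11
cos θ = (r·s)/(|r||s|) = -12/(7.071·11) ≈ -0.1543
θ = arccos(-0.1543) ≈ 98.87°

98.87°


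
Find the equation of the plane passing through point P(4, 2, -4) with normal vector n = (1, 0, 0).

The plane through P with normal n = (a, b, c) satisfies n·(r - P) = 0,
i.e. ax + by + cz = a·x₀ + b·y₀ + c·z₀.
d = 1·4 + 0·2 + 0·(-4)
  = 4 + 0 + 0
  = 4
Equation: x = 4

x = 4


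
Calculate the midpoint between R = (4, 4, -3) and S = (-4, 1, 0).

M = ((x₁+x₂)/2, (y₁+y₂)/2, (z₁+z₂)/2)
  = ((4 - 4)/2, (4 + 1)/2, (-3 + 0)/2)
  = (0/2, 5/2, -3/2)
  = (0, 2.5, -1.5)

(0, 2.5, -1.5)


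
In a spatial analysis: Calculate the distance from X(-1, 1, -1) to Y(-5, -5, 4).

d = √[(x₂-x₁)² + (y₂-y₁)² + (z₂-z₁)²]
  = √[(-4)² + (-6)² + 5²]
  = √[16 + 36 + 25]
  = √77
  ≈ 8.775

8.775


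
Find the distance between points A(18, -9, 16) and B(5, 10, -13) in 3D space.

d = √[(x₂-x₁)² + (y₂-y₁)² + (z₂-z₁)²]
  = √[(-13)² + 19² + (-29)²]
  = √[169 + 361 + 841]
  = √1371
  ≈ 37.03

37.03


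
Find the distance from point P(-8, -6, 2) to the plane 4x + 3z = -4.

distance = |a·x₀ + b·y₀ + c·z₀ - d| / √(a² + b² + c²)
  = |4·(-8) + 0·(-6) + 3·2 - (-4)| / √(4² + 0² + 3²)
  = |-32 + 0 + 6 + 4| / √(16 + 0 + 9)
  = |-22| / √25
  = 22 / 5
  ≈ 4.4

4.4


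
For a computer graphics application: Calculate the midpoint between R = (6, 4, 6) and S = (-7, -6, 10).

M = ((x₁+x₂)/2, (y₁+y₂)/2, (z₁+z₂)/2)
  = ((6 - 7)/2, (4 - 6)/2, (6 + 10)/2)
  = (-1/2, -2/2, 16/2)
  = (-0.5, -1, 8)

(-0.5, -1, 8)


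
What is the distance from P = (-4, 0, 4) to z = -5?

distance = |a·x₀ + b·y₀ + c·z₀ - d| / √(a² + b² + c²)
  = |0·(-4) + 0·0 + 1·4 - (-5)| / √(0² + 0² + 1²)
  = |0 + 0 + 4 + 5| / √(0 + 0 + 1)
  = |9| / √1
  = 9 / 1
  ≈ 9

9


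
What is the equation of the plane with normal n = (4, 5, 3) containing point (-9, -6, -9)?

The plane through P with normal n = (a, b, c) satisfies n·(r - P) = 0,
i.e. ax + by + cz = a·x₀ + b·y₀ + c·z₀.
d = 4·(-9) + 5·(-6) + 3·(-9)
  = -36 - 30 - 27
  = -93
Equation: 4x + 5y + 3z = -93

4x + 5y + 3z = -93


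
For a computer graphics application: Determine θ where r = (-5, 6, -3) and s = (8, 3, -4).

r·s = (-5)·8 + 6·3 + (-3)·(-4) = -40 + 18 + 12 = -10
|r| = √((-5)² + 6² + (-3)²) = √70 ≈ 8.367
|s| = √(8² + 3² + (-4)²) = √89 ≈ 9.434
cos θ = (r·s)/(|r||s|) = -10/(8.367·9.434) ≈ -0.1267
θ = arccos(-0.1267) ≈ 97.28°

97.28°


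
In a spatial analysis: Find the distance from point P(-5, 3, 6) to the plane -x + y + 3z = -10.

distance = |a·x₀ + b·y₀ + c·z₀ - d| / √(a² + b² + c²)
  = |(-1)·(-5) + 1·3 + 3·6 - (-10)| / √((-1)² + 1² + 3²)
  = |5 + 3 + 18 + 10| / √(1 + 1 + 9)
  = |36| / √11
  = 36 / 3.317
  ≈ 10.85

10.85


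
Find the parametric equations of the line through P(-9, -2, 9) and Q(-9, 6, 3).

Direction vector d = Q - P = (-9 + 9, 6 + 2, 3 - 9) = (0, 8, -6)
Parametric form r = P + t·d:
x = -9, y = -2 + 8t, z = 9 - 6t

x = -9, y = -2 + 8t, z = 9 - 6t


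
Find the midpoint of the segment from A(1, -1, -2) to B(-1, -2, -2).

M = ((x₁+x₂)/2, (y₁+y₂)/2, (z₁+z₂)/2)
  = ((1 - 1)/2, (-1 - 2)/2, (-2 - 2)/2)
  = (0/2, -3/2, -4/2)
  = (0, -1.5, -2)

(0, -1.5, -2)


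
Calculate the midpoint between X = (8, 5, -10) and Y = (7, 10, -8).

M = ((x₁+x₂)/2, (y₁+y₂)/2, (z₁+z₂)/2)
  = ((8 + 7)/2, (5 + 10)/2, (-10 - 8)/2)
  = (15/2, 15/2, -18/2)
  = (7.5, 7.5, -9)

(7.5, 7.5, -9)


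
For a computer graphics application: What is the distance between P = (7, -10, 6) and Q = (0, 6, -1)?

d = √[(x₂-x₁)² + (y₂-y₁)² + (z₂-z₁)²]
  = √[(-7)² + 16² + (-7)²]
  = √[49 + 256 + 49]
  = √354
  ≈ 18.81

18.81


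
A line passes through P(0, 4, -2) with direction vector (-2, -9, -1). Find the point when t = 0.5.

P(t) = P + t·d
  = (0 + (-2)·0.5, 4 + (-9)·0.5, -2 + (-1)·0.5)
  = (0 - 1, 4 - 4.5, -2 - 0.5)
  = (-1, -0.5, -2.5)

(-1, -0.5, -2.5)


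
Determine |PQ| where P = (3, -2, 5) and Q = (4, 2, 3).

d = √[(x₂-x₁)² + (y₂-y₁)² + (z₂-z₁)²]
  = √[1² + 4² + (-2)²]
  = √[1 + 16 + 4]
  = √21
  ≈ 4.583

4.583


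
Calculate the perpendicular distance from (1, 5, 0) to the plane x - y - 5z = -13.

distance = |a·x₀ + b·y₀ + c·z₀ - d| / √(a² + b² + c²)
  = |1·1 + (-1)·5 + (-5)·0 - (-13)| / √(1² + (-1)² + (-5)²)
  = |1 - 5 + 0 + 13| / √(1 + 1 + 25)
  = |9| / √27
  = 9 / 5.196
  ≈ 1.732

1.732


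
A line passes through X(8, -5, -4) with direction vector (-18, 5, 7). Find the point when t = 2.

P(t) = X + t·d
  = (8 + (-18)·2, -5 + 5·2, -4 + 7·2)
  = (8 - 36, -5 + 10, -4 + 14)
  = (-28, 5, 10)

(-28, 5, 10)


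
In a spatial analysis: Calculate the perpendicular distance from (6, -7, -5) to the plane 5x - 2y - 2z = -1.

distance = |a·x₀ + b·y₀ + c·z₀ - d| / √(a² + b² + c²)
  = |5·6 + (-2)·(-7) + (-2)·(-5) - (-1)| / √(5² + (-2)² + (-2)²)
  = |30 + 14 + 10 + 1| / √(25 + 4 + 4)
  = |55| / √33
  = 55 / 5.745
  ≈ 9.574

9.574


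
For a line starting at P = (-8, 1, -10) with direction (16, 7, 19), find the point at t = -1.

P(t) = P + t·d
  = (-8 + 16·(-1), 1 + 7·(-1), -10 + 19·(-1))
  = (-8 - 16, 1 - 7, -10 - 19)
  = (-24, -6, -29)

(-24, -6, -29)


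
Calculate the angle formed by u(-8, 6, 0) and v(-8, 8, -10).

u·v = (-8)·(-8) + 6·8 + 0·(-10) = 64 + 48 + 0 = 112
|u| = √((-8)² + 6² + 0²) = √100 ≈ 10
|v| = √((-8)² + 8² + (-10)²) = √228 ≈ 15.1
cos θ = (u·v)/(|u||v|) = 112/(10·15.1) ≈ 0.7417
θ = arccos(0.7417) ≈ 42.12°

42.12°


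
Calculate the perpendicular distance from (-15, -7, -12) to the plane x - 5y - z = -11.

distance = |a·x₀ + b·y₀ + c·z₀ - d| / √(a² + b² + c²)
  = |1·(-15) + (-5)·(-7) + (-1)·(-12) - (-11)| / √(1² + (-5)² + (-1)²)
  = |-15 + 35 + 12 + 11| / √(1 + 25 + 1)
  = |43| / √27
  = 43 / 5.196
  ≈ 8.275

8.275


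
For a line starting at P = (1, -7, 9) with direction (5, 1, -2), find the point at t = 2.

P(t) = P + t·d
  = (1 + 5·2, -7 + 1·2, 9 + (-2)·2)
  = (1 + 10, -7 + 2, 9 - 4)
  = (11, -5, 5)

(11, -5, 5)


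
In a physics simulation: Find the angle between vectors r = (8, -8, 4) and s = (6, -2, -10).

r·s = 8·6 + (-8)·(-2) + 4·(-10) = 48 + 16 - 40 = 24
|r| = √(8² + (-8)² + 4²) = √144 ≈ 12
|s| = √(6² + (-2)² + (-10)²) = √140 ≈ 11.83
cos θ = (r·s)/(|r||s|) = 24/(12·11.83) ≈ 0.169
θ = arccos(0.169) ≈ 80.27°

80.27°


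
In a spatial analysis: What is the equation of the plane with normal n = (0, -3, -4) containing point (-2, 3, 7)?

The plane through P with normal n = (a, b, c) satisfies n·(r - P) = 0,
i.e. ax + by + cz = a·x₀ + b·y₀ + c·z₀.
d = 0·(-2) + (-3)·3 + (-4)·7
  = 0 - 9 - 28
  = -37
Equation: -3y - 4z = -37

-3y - 4z = -37


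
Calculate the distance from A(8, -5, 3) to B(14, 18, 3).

d = √[(x₂-x₁)² + (y₂-y₁)² + (z₂-z₁)²]
  = √[6² + 23² + 0²]
  = √[36 + 529 + 0]
  = √565
  ≈ 23.77

23.77


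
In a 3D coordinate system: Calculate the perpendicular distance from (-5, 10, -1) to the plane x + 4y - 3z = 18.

distance = |a·x₀ + b·y₀ + c·z₀ - d| / √(a² + b² + c²)
  = |1·(-5) + 4·10 + (-3)·(-1) - 18| / √(1² + 4² + (-3)²)
  = |-5 + 40 + 3 - 18| / √(1 + 16 + 9)
  = |20| / √26
  = 20 / 5.099
  ≈ 3.922

3.922


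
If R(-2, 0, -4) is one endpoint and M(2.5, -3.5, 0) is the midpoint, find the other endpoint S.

S = 2M - R
  = (2·2.5 - (-2), 2·(-3.5) - 0, 2·0 - (-4))
  = (5 + 2, -7 + 0, 0 + 4)
  = (7, -7, 4)

(7, -7, 4)


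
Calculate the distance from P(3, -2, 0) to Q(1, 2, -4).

d = √[(x₂-x₁)² + (y₂-y₁)² + (z₂-z₁)²]
  = √[(-2)² + 4² + (-4)²]
  = √[4 + 16 + 16]
  = √36
  ≈ 6

6


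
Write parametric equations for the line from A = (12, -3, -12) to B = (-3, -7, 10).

Direction vector d = B - A = (-3 - 12, -7 + 3, 10 + 12) = (-15, -4, 22)
Parametric form r = A + t·d:
x = 12 - 15t, y = -3 - 4t, z = -12 + 22t

x = 12 - 15t, y = -3 - 4t, z = -12 + 22t


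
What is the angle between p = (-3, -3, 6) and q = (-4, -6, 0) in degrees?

p·q = (-3)·(-4) + (-3)·(-6) + 6·0 = 12 + 18 + 0 = 30
|p| = √((-3)² + (-3)² + 6²) = √54 ≈ 7.348
|q| = √((-4)² + (-6)² + 0²) = √52 ≈ 7.211
cos θ = (p·q)/(|p||q|) = 30/(7.348·7.211) ≈ 0.5661
θ = arccos(0.5661) ≈ 55.52°

55.52°


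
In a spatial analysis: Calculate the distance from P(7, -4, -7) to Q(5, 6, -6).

d = √[(x₂-x₁)² + (y₂-y₁)² + (z₂-z₁)²]
  = √[(-2)² + 10² + 1²]
  = √[4 + 100 + 1]
  = √105
  ≈ 10.25

10.25


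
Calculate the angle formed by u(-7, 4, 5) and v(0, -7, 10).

u·v = (-7)·0 + 4·(-7) + 5·10 = 0 - 28 + 50 = 22
|u| = √((-7)² + 4² + 5²) = √90 ≈ 9.487
|v| = √(0² + (-7)² + 10²) = √149 ≈ 12.21
cos θ = (u·v)/(|u||v|) = 22/(9.487·12.21) ≈ 0.19
θ = arccos(0.19) ≈ 79.05°

79.05°


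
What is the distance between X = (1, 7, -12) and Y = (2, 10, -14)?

d = √[(x₂-x₁)² + (y₂-y₁)² + (z₂-z₁)²]
  = √[1² + 3² + (-2)²]
  = √[1 + 9 + 4]
  = √14
  ≈ 3.742

3.742


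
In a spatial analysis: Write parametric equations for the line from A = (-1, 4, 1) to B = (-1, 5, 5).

Direction vector d = B - A = (-1 + 1, 5 - 4, 5 - 1) = (0, 1, 4)
Parametric form r = A + t·d:
x = -1, y = 4 + t, z = 1 + 4t

x = -1, y = 4 + t, z = 1 + 4t


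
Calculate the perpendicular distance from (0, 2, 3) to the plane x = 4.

distance = |a·x₀ + b·y₀ + c·z₀ - d| / √(a² + b² + c²)
  = |1·0 + 0·2 + 0·3 - 4| / √(1² + 0² + 0²)
  = |0 + 0 + 0 - 4| / √(1 + 0 + 0)
  = |-4| / √1
  = 4 / 1
  ≈ 4

4


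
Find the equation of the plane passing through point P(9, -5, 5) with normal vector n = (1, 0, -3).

The plane through P with normal n = (a, b, c) satisfies n·(r - P) = 0,
i.e. ax + by + cz = a·x₀ + b·y₀ + c·z₀.
d = 1·9 + 0·(-5) + (-3)·5
  = 9 + 0 - 15
  = -6
Equation: x - 3z = -6

x - 3z = -6


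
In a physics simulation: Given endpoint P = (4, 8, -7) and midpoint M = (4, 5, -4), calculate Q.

Q = 2M - P
  = (2·4 - 4, 2·5 - 8, 2·(-4) - (-7))
  = (8 - 4, 10 - 8, -8 + 7)
  = (4, 2, -1)

(4, 2, -1)


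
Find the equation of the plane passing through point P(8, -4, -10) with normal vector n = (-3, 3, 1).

The plane through P with normal n = (a, b, c) satisfies n·(r - P) = 0,
i.e. ax + by + cz = a·x₀ + b·y₀ + c·z₀.
d = (-3)·8 + 3·(-4) + 1·(-10)
  = -24 - 12 - 10
  = -46
Equation: -3x + 3y + z = -46

-3x + 3y + z = -46


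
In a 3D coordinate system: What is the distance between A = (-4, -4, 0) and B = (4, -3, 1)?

d = √[(x₂-x₁)² + (y₂-y₁)² + (z₂-z₁)²]
  = √[8² + 1² + 1²]
  = √[64 + 1 + 1]
  = √66
  ≈ 8.124

8.124


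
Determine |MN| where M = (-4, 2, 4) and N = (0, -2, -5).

d = √[(x₂-x₁)² + (y₂-y₁)² + (z₂-z₁)²]
  = √[4² + (-4)² + (-9)²]
  = √[16 + 16 + 81]
  = √113
  ≈ 10.63

10.63


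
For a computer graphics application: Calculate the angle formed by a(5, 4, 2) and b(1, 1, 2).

a·b = 5·1 + 4·1 + 2·2 = 5 + 4 + 4 = 13
|a| = √(5² + 4² + 2²) = √45 ≈ 6.708
|b| = √(1² + 1² + 2²) = √6 ≈ 2.449
cos θ = (a·b)/(|a||b|) = 13/(6.708·2.449) ≈ 0.7912
θ = arccos(0.7912) ≈ 37.71°

37.71°


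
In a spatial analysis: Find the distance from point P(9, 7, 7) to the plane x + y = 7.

distance = |a·x₀ + b·y₀ + c·z₀ - d| / √(a² + b² + c²)
  = |1·9 + 1·7 + 0·7 - 7| / √(1² + 1² + 0²)
  = |9 + 7 + 0 - 7| / √(1 + 1 + 0)
  = |9| / √2
  = 9 / 1.414
  ≈ 6.364

6.364


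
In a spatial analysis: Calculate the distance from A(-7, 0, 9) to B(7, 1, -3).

d = √[(x₂-x₁)² + (y₂-y₁)² + (z₂-z₁)²]
  = √[14² + 1² + (-12)²]
  = √[196 + 1 + 144]
  = √341
  ≈ 18.47

18.47


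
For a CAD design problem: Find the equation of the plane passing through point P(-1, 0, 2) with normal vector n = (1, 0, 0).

The plane through P with normal n = (a, b, c) satisfies n·(r - P) = 0,
i.e. ax + by + cz = a·x₀ + b·y₀ + c·z₀.
d = 1·(-1) + 0·0 + 0·2
  = -1 + 0 + 0
  = -1
Equation: x = -1

x = -1


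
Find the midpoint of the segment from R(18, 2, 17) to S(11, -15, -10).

M = ((x₁+x₂)/2, (y₁+y₂)/2, (z₁+z₂)/2)
  = ((18 + 11)/2, (2 - 15)/2, (17 - 10)/2)
  = (29/2, -13/2, 7/2)
  = (14.5, -6.5, 3.5)

(14.5, -6.5, 3.5)


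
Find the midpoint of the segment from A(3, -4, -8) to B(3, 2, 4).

M = ((x₁+x₂)/2, (y₁+y₂)/2, (z₁+z₂)/2)
  = ((3 + 3)/2, (-4 + 2)/2, (-8 + 4)/2)
  = (6/2, -2/2, -4/2)
  = (3, -1, -2)

(3, -1, -2)


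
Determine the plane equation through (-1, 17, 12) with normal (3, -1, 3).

The plane through P with normal n = (a, b, c) satisfies n·(r - P) = 0,
i.e. ax + by + cz = a·x₀ + b·y₀ + c·z₀.
d = 3·(-1) + (-1)·17 + 3·12
  = -3 - 17 + 36
  = 16
Equation: 3x - y + 3z = 16

3x - y + 3z = 16


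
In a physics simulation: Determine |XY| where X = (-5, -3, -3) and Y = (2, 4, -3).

d = √[(x₂-x₁)² + (y₂-y₁)² + (z₂-z₁)²]
  = √[7² + 7² + 0²]
  = √[49 + 49 + 0]
  = √98
  ≈ 9.899

9.899


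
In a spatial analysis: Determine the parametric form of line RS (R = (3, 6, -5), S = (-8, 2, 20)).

Direction vector d = S - R = (-8 - 3, 2 - 6, 20 + 5) = (-11, -4, 25)
Parametric form r = R + t·d:
x = 3 - 11t, y = 6 - 4t, z = -5 + 25t

x = 3 - 11t, y = 6 - 4t, z = -5 + 25t


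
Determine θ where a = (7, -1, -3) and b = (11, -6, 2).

a·b = 7·11 + (-1)·(-6) + (-3)·2 = 77 + 6 - 6 = 77
|a| = √(7² + (-1)² + (-3)²) = √59 ≈ 7.681
|b| = √(11² + (-6)² + 2²) = √161 ≈ 12.69
cos θ = (a·b)/(|a||b|) = 77/(7.681·12.69) ≈ 0.79
θ = arccos(0.79) ≈ 37.81°

37.81°


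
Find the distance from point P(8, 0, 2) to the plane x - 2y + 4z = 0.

distance = |a·x₀ + b·y₀ + c·z₀ - d| / √(a² + b² + c²)
  = |1·8 + (-2)·0 + 4·2 - 0| / √(1² + (-2)² + 4²)
  = |8 + 0 + 8 + 0| / √(1 + 4 + 16)
  = |16| / √21
  = 16 / 4.583
  ≈ 3.491

3.491


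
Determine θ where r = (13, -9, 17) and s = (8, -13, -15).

r·s = 13·8 + (-9)·(-13) + 17·(-15) = 104 + 117 - 255 = -34
|r| = √(13² + (-9)² + 17²) = √539 ≈ 23.22
|s| = √(8² + (-13)² + (-15)²) = √458 ≈ 21.4
cos θ = (r·s)/(|r||s|) = -34/(23.22·21.4) ≈ -0.06843
θ = arccos(-0.06843) ≈ 93.92°

93.92°


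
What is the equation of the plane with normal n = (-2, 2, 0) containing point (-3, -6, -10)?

The plane through P with normal n = (a, b, c) satisfies n·(r - P) = 0,
i.e. ax + by + cz = a·x₀ + b·y₀ + c·z₀.
d = (-2)·(-3) + 2·(-6) + 0·(-10)
  = 6 - 12 + 0
  = -6
Equation: -2x + 2y = -6

-2x + 2y = -6


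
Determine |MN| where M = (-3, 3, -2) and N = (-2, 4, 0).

d = √[(x₂-x₁)² + (y₂-y₁)² + (z₂-z₁)²]
  = √[1² + 1² + 2²]
  = √[1 + 1 + 4]
  = √6
  ≈ 2.449

2.449


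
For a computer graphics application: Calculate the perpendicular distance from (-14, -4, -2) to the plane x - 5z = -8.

distance = |a·x₀ + b·y₀ + c·z₀ - d| / √(a² + b² + c²)
  = |1·(-14) + 0·(-4) + (-5)·(-2) - (-8)| / √(1² + 0² + (-5)²)
  = |-14 + 0 + 10 + 8| / √(1 + 0 + 25)
  = |4| / √26
  = 4 / 5.099
  ≈ 0.7845

0.7845


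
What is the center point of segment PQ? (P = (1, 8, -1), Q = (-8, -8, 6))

M = ((x₁+x₂)/2, (y₁+y₂)/2, (z₁+z₂)/2)
  = ((1 - 8)/2, (8 - 8)/2, (-1 + 6)/2)
  = (-7/2, 0/2, 5/2)
  = (-3.5, 0, 2.5)

(-3.5, 0, 2.5)


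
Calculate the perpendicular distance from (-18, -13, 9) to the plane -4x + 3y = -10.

distance = |a·x₀ + b·y₀ + c·z₀ - d| / √(a² + b² + c²)
  = |(-4)·(-18) + 3·(-13) + 0·9 - (-10)| / √((-4)² + 3² + 0²)
  = |72 - 39 + 0 + 10| / √(16 + 9 + 0)
  = |43| / √25
  = 43 / 5
  ≈ 8.6

8.6


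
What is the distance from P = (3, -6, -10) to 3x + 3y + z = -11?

distance = |a·x₀ + b·y₀ + c·z₀ - d| / √(a² + b² + c²)
  = |3·3 + 3·(-6) + 1·(-10) - (-11)| / √(3² + 3² + 1²)
  = |9 - 18 - 10 + 11| / √(9 + 9 + 1)
  = |-8| / √19
  = 8 / 4.359
  ≈ 1.835

1.835


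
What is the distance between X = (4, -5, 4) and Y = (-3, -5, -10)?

d = √[(x₂-x₁)² + (y₂-y₁)² + (z₂-z₁)²]
  = √[(-7)² + 0² + (-14)²]
  = √[49 + 0 + 196]
  = √245
  ≈ 15.65

15.65


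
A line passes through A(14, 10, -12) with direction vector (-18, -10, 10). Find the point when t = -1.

P(t) = A + t·d
  = (14 + (-18)·(-1), 10 + (-10)·(-1), -12 + 10·(-1))
  = (14 + 18, 10 + 10, -12 - 10)
  = (32, 20, -22)

(32, 20, -22)


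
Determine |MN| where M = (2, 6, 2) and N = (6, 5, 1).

d = √[(x₂-x₁)² + (y₂-y₁)² + (z₂-z₁)²]
  = √[4² + (-1)² + (-1)²]
  = √[16 + 1 + 1]
  = √18
  ≈ 4.243

4.243


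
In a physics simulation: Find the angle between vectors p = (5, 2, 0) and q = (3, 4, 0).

p·q = 5·3 + 2·4 + 0·0 = 15 + 8 + 0 = 23
|p| = √(5² + 2² + 0²) = √29 ≈ 5.385
|q| = √(3² + 4² + 0²) = √25 ≈ 5
cos θ = (p·q)/(|p||q|) = 23/(5.385·5) ≈ 0.8542
θ = arccos(0.8542) ≈ 31.33°

31.33°


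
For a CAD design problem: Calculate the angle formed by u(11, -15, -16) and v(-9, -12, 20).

u·v = 11·(-9) + (-15)·(-12) + (-16)·20 = -99 + 180 - 320 = -239
|u| = √(11² + (-15)² + (-16)²) = √602 ≈ 24.54
|v| = √((-9)² + (-12)² + 20²) = √625 ≈ 25
cos θ = (u·v)/(|u||v|) = -239/(24.54·25) ≈ -0.3896
θ = arccos(-0.3896) ≈ 112.9°

112.9°


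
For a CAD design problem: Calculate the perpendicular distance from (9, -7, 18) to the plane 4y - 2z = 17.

distance = |a·x₀ + b·y₀ + c·z₀ - d| / √(a² + b² + c²)
  = |0·9 + 4·(-7) + (-2)·18 - 17| / √(0² + 4² + (-2)²)
  = |0 - 28 - 36 - 17| / √(0 + 16 + 4)
  = |-81| / √20
  = 81 / 4.472
  ≈ 18.11

18.11


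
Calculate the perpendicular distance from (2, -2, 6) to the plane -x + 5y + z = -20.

distance = |a·x₀ + b·y₀ + c·z₀ - d| / √(a² + b² + c²)
  = |(-1)·2 + 5·(-2) + 1·6 - (-20)| / √((-1)² + 5² + 1²)
  = |-2 - 10 + 6 + 20| / √(1 + 25 + 1)
  = |14| / √27
  = 14 / 5.196
  ≈ 2.694

2.694


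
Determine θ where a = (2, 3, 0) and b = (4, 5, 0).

a·b = 2·4 + 3·5 + 0·0 = 8 + 15 + 0 = 23
|a| = √(2² + 3² + 0²) = √13 ≈ 3.606
|b| = √(4² + 5² + 0²) = √41 ≈ 6.403
cos θ = (a·b)/(|a||b|) = 23/(3.606·6.403) ≈ 0.9962
θ = arccos(0.9962) ≈ 4.97°

4.97°


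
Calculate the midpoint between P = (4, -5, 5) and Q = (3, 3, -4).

M = ((x₁+x₂)/2, (y₁+y₂)/2, (z₁+z₂)/2)
  = ((4 + 3)/2, (-5 + 3)/2, (5 - 4)/2)
  = (7/2, -2/2, 1/2)
  = (3.5, -1, 0.5)

(3.5, -1, 0.5)


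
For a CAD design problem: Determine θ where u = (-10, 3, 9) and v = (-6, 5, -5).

u·v = (-10)·(-6) + 3·5 + 9·(-5) = 60 + 15 - 45 = 30
|u| = √((-10)² + 3² + 9²) = √190 ≈ 13.78
|v| = √((-6)² + 5² + (-5)²) = √86 ≈ 9.274
cos θ = (u·v)/(|u||v|) = 30/(13.78·9.274) ≈ 0.2347
θ = arccos(0.2347) ≈ 76.43°

76.43°


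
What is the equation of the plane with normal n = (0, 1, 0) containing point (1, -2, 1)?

The plane through P with normal n = (a, b, c) satisfies n·(r - P) = 0,
i.e. ax + by + cz = a·x₀ + b·y₀ + c·z₀.
d = 0·1 + 1·(-2) + 0·1
  = 0 - 2 + 0
  = -2
Equation: y = -2

y = -2


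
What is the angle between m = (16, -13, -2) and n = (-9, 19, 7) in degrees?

m·n = 16·(-9) + (-13)·19 + (-2)·7 = -144 - 247 - 14 = -405
|m| = √(16² + (-13)² + (-2)²) = √429 ≈ 20.71
|n| = √((-9)² + 19² + 7²) = √491 ≈ 22.16
cos θ = (m·n)/(|m||n|) = -405/(20.71·22.16) ≈ -0.8824
θ = arccos(-0.8824) ≈ 151.9°

151.9°


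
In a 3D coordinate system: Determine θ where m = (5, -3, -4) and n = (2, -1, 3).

m·n = 5·2 + (-3)·(-1) + (-4)·3 = 10 + 3 - 12 = 1
|m| = √(5² + (-3)² + (-4)²) = √50 ≈ 7.071
|n| = √(2² + (-1)² + 3²) = √14 ≈ 3.742
cos θ = (m·n)/(|m||n|) = 1/(7.071·3.742) ≈ 0.0378
θ = arccos(0.0378) ≈ 87.83°

87.83°


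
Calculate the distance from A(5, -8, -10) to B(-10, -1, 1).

d = √[(x₂-x₁)² + (y₂-y₁)² + (z₂-z₁)²]
  = √[(-15)² + 7² + 11²]
  = √[225 + 49 + 121]
  = √395
  ≈ 19.87

19.87


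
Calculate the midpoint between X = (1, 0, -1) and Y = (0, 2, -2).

M = ((x₁+x₂)/2, (y₁+y₂)/2, (z₁+z₂)/2)
  = ((1 + 0)/2, (0 + 2)/2, (-1 - 2)/2)
  = (1/2, 2/2, -3/2)
  = (0.5, 1, -1.5)

(0.5, 1, -1.5)


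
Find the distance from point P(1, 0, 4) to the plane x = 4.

distance = |a·x₀ + b·y₀ + c·z₀ - d| / √(a² + b² + c²)
  = |1·1 + 0·0 + 0·4 - 4| / √(1² + 0² + 0²)
  = |1 + 0 + 0 - 4| / √(1 + 0 + 0)
  = |-3| / √1
  = 3 / 1
  ≈ 3

3


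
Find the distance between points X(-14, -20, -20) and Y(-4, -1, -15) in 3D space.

d = √[(x₂-x₁)² + (y₂-y₁)² + (z₂-z₁)²]
  = √[10² + 19² + 5²]
  = √[100 + 361 + 25]
  = √486
  ≈ 22.05

22.05


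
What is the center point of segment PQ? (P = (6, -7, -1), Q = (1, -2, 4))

M = ((x₁+x₂)/2, (y₁+y₂)/2, (z₁+z₂)/2)
  = ((6 + 1)/2, (-7 - 2)/2, (-1 + 4)/2)
  = (7/2, -9/2, 3/2)
  = (3.5, -4.5, 1.5)

(3.5, -4.5, 1.5)


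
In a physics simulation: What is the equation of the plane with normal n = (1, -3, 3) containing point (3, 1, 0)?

The plane through P with normal n = (a, b, c) satisfies n·(r - P) = 0,
i.e. ax + by + cz = a·x₀ + b·y₀ + c·z₀.
d = 1·3 + (-3)·1 + 3·0
  = 3 - 3 + 0
  = 0
Equation: x - 3y + 3z = 0

x - 3y + 3z = 0


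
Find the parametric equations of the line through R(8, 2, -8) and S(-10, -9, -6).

Direction vector d = S - R = (-10 - 8, -9 - 2, -6 + 8) = (-18, -11, 2)
Parametric form r = R + t·d:
x = 8 - 18t, y = 2 - 11t, z = -8 + 2t

x = 8 - 18t, y = 2 - 11t, z = -8 + 2t


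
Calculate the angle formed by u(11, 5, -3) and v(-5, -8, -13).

u·v = 11·(-5) + 5·(-8) + (-3)·(-13) = -55 - 40 + 39 = -56
|u| = √(11² + 5² + (-3)²) = √155 ≈ 12.45
|v| = √((-5)² + (-8)² + (-13)²) = √258 ≈ 16.06
cos θ = (u·v)/(|u||v|) = -56/(12.45·16.06) ≈ -0.28
θ = arccos(-0.28) ≈ 106.3°

106.3°


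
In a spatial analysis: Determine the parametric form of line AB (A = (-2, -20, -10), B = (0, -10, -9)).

Direction vector d = B - A = (0 + 2, -10 + 20, -9 + 10) = (2, 10, 1)
Parametric form r = A + t·d:
x = -2 + 2t, y = -20 + 10t, z = -10 + t

x = -2 + 2t, y = -20 + 10t, z = -10 + t


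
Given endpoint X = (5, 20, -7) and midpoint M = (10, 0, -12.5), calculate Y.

Y = 2M - X
  = (2·10 - 5, 2·0 - 20, 2·(-12.5) - (-7))
  = (20 - 5, 0 - 20, -25 + 7)
  = (15, -20, -18)

(15, -20, -18)


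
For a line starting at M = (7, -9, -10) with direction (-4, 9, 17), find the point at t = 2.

P(t) = M + t·d
  = (7 + (-4)·2, -9 + 9·2, -10 + 17·2)
  = (7 - 8, -9 + 18, -10 + 34)
  = (-1, 9, 24)

(-1, 9, 24)


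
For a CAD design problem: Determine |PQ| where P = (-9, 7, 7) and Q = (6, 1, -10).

d = √[(x₂-x₁)² + (y₂-y₁)² + (z₂-z₁)²]
  = √[15² + (-6)² + (-17)²]
  = √[225 + 36 + 289]
  = √550
  ≈ 23.45

23.45


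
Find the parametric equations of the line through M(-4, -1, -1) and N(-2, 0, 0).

Direction vector d = N - M = (-2 + 4, 0 + 1, 0 + 1) = (2, 1, 1)
Parametric form r = M + t·d:
x = -4 + 2t, y = -1 + t, z = -1 + t

x = -4 + 2t, y = -1 + t, z = -1 + t


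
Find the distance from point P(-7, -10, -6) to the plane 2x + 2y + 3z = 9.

distance = |a·x₀ + b·y₀ + c·z₀ - d| / √(a² + b² + c²)
  = |2·(-7) + 2·(-10) + 3·(-6) - 9| / √(2² + 2² + 3²)
  = |-14 - 20 - 18 - 9| / √(4 + 4 + 9)
  = |-61| / √17
  = 61 / 4.123
  ≈ 14.79

14.79


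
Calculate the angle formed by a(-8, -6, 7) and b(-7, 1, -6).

a·b = (-8)·(-7) + (-6)·1 + 7·(-6) = 56 - 6 - 42 = 8
|a| = √((-8)² + (-6)² + 7²) = √149 ≈ 12.21
|b| = √((-7)² + 1² + (-6)²) = √86 ≈ 9.274
cos θ = (a·b)/(|a||b|) = 8/(12.21·9.274) ≈ 0.07067
θ = arccos(0.07067) ≈ 85.95°

85.95°


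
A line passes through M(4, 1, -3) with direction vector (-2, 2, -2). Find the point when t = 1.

P(t) = M + t·d
  = (4 + (-2)·1, 1 + 2·1, -3 + (-2)·1)
  = (4 - 2, 1 + 2, -3 - 2)
  = (2, 3, -5)

(2, 3, -5)


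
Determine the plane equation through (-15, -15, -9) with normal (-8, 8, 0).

The plane through P with normal n = (a, b, c) satisfies n·(r - P) = 0,
i.e. ax + by + cz = a·x₀ + b·y₀ + c·z₀.
d = (-8)·(-15) + 8·(-15) + 0·(-9)
  = 120 - 120 + 0
  = 0
Equation: -8x + 8y = 0

-8x + 8y = 0


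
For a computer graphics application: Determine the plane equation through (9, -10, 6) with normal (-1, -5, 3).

The plane through P with normal n = (a, b, c) satisfies n·(r - P) = 0,
i.e. ax + by + cz = a·x₀ + b·y₀ + c·z₀.
d = (-1)·9 + (-5)·(-10) + 3·6
  = -9 + 50 + 18
  = 59
Equation: -x - 5y + 3z = 59

-x - 5y + 3z = 59


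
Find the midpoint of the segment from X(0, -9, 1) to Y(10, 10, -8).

M = ((x₁+x₂)/2, (y₁+y₂)/2, (z₁+z₂)/2)
  = ((0 + 10)/2, (-9 + 10)/2, (1 - 8)/2)
  = (10/2, 1/2, -7/2)
  = (5, 0.5, -3.5)

(5, 0.5, -3.5)


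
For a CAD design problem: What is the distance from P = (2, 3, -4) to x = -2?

distance = |a·x₀ + b·y₀ + c·z₀ - d| / √(a² + b² + c²)
  = |1·2 + 0·3 + 0·(-4) - (-2)| / √(1² + 0² + 0²)
  = |2 + 0 + 0 + 2| / √(1 + 0 + 0)
  = |4| / √1
  = 4 / 1
  ≈ 4

4


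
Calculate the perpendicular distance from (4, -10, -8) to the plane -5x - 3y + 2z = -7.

distance = |a·x₀ + b·y₀ + c·z₀ - d| / √(a² + b² + c²)
  = |(-5)·4 + (-3)·(-10) + 2·(-8) - (-7)| / √((-5)² + (-3)² + 2²)
  = |-20 + 30 - 16 + 7| / √(25 + 9 + 4)
  = |1| / √38
  = 1 / 6.164
  ≈ 0.1622

0.1622


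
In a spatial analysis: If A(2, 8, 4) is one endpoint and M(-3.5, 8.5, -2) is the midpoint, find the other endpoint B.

B = 2M - A
  = (2·(-3.5) - 2, 2·8.5 - 8, 2·(-2) - 4)
  = (-7 - 2, 17 - 8, -4 - 4)
  = (-9, 9, -8)

(-9, 9, -8)


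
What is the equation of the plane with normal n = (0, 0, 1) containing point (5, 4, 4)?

The plane through P with normal n = (a, b, c) satisfies n·(r - P) = 0,
i.e. ax + by + cz = a·x₀ + b·y₀ + c·z₀.
d = 0·5 + 0·4 + 1·4
  = 0 + 0 + 4
  = 4
Equation: z = 4

z = 4


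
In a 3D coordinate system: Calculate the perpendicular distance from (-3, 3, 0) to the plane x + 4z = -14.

distance = |a·x₀ + b·y₀ + c·z₀ - d| / √(a² + b² + c²)
  = |1·(-3) + 0·3 + 4·0 - (-14)| / √(1² + 0² + 4²)
  = |-3 + 0 + 0 + 14| / √(1 + 0 + 16)
  = |11| / √17
  = 11 / 4.123
  ≈ 2.668

2.668


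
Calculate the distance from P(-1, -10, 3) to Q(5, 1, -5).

d = √[(x₂-x₁)² + (y₂-y₁)² + (z₂-z₁)²]
  = √[6² + 11² + (-8)²]
  = √[36 + 121 + 64]
  = √221
  ≈ 14.87

14.87


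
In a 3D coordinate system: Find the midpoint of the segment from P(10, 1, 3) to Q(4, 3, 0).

M = ((x₁+x₂)/2, (y₁+y₂)/2, (z₁+z₂)/2)
  = ((10 + 4)/2, (1 + 3)/2, (3 + 0)/2)
  = (14/2, 4/2, 3/2)
  = (7, 2, 1.5)

(7, 2, 1.5)


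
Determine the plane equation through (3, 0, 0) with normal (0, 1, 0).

The plane through P with normal n = (a, b, c) satisfies n·(r - P) = 0,
i.e. ax + by + cz = a·x₀ + b·y₀ + c·z₀.
d = 0·3 + 1·0 + 0·0
  = 0 + 0 + 0
  = 0
Equation: y = 0

y = 0


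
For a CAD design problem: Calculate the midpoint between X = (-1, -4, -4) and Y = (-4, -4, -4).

M = ((x₁+x₂)/2, (y₁+y₂)/2, (z₁+z₂)/2)
  = ((-1 - 4)/2, (-4 - 4)/2, (-4 - 4)/2)
  = (-5/2, -8/2, -8/2)
  = (-2.5, -4, -4)

(-2.5, -4, -4)


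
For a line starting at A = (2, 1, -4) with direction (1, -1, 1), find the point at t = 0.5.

P(t) = A + t·d
  = (2 + 1·0.5, 1 + (-1)·0.5, -4 + 1·0.5)
  = (2 + 0.5, 1 - 0.5, -4 + 0.5)
  = (2.5, 0.5, -3.5)

(2.5, 0.5, -3.5)


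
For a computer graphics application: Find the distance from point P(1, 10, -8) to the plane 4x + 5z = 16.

distance = |a·x₀ + b·y₀ + c·z₀ - d| / √(a² + b² + c²)
  = |4·1 + 0·10 + 5·(-8) - 16| / √(4² + 0² + 5²)
  = |4 + 0 - 40 - 16| / √(16 + 0 + 25)
  = |-52| / √41
  = 52 / 6.403
  ≈ 8.121

8.121


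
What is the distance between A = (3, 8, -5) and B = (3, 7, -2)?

d = √[(x₂-x₁)² + (y₂-y₁)² + (z₂-z₁)²]
  = √[0² + (-1)² + 3²]
  = √[0 + 1 + 9]
  = √10
  ≈ 3.162

3.162


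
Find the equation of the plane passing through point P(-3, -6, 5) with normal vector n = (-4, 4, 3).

The plane through P with normal n = (a, b, c) satisfies n·(r - P) = 0,
i.e. ax + by + cz = a·x₀ + b·y₀ + c·z₀.
d = (-4)·(-3) + 4·(-6) + 3·5
  = 12 - 24 + 15
  = 3
Equation: -4x + 4y + 3z = 3

-4x + 4y + 3z = 3


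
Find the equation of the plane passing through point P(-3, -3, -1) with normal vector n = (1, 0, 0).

The plane through P with normal n = (a, b, c) satisfies n·(r - P) = 0,
i.e. ax + by + cz = a·x₀ + b·y₀ + c·z₀.
d = 1·(-3) + 0·(-3) + 0·(-1)
  = -3 + 0 + 0
  = -3
Equation: x = -3

x = -3


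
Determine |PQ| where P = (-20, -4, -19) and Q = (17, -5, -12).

d = √[(x₂-x₁)² + (y₂-y₁)² + (z₂-z₁)²]
  = √[37² + (-1)² + 7²]
  = √[1369 + 1 + 49]
  = √1419
  ≈ 37.67

37.67


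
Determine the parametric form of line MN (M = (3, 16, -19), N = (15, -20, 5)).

Direction vector d = N - M = (15 - 3, -20 - 16, 5 + 19) = (12, -36, 24)
Parametric form r = M + t·d:
x = 3 + 12t, y = 16 - 36t, z = -19 + 24t

x = 3 + 12t, y = 16 - 36t, z = -19 + 24t


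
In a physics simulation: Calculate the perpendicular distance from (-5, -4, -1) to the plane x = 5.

distance = |a·x₀ + b·y₀ + c·z₀ - d| / √(a² + b² + c²)
  = |1·(-5) + 0·(-4) + 0·(-1) - 5| / √(1² + 0² + 0²)
  = |-5 + 0 + 0 - 5| / √(1 + 0 + 0)
  = |-10| / √1
  = 10 / 1
  ≈ 10

10


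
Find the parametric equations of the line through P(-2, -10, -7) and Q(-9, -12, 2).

Direction vector d = Q - P = (-9 + 2, -12 + 10, 2 + 7) = (-7, -2, 9)
Parametric form r = P + t·d:
x = -2 - 7t, y = -10 - 2t, z = -7 + 9t

x = -2 - 7t, y = -10 - 2t, z = -7 + 9t


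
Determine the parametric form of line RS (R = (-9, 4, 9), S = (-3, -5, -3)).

Direction vector d = S - R = (-3 + 9, -5 - 4, -3 - 9) = (6, -9, -12)
Parametric form r = R + t·d:
x = -9 + 6t, y = 4 - 9t, z = 9 - 12t

x = -9 + 6t, y = 4 - 9t, z = 9 - 12t


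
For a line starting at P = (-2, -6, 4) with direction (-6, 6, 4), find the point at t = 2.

P(t) = P + t·d
  = (-2 + (-6)·2, -6 + 6·2, 4 + 4·2)
  = (-2 - 12, -6 + 12, 4 + 8)
  = (-14, 6, 12)

(-14, 6, 12)


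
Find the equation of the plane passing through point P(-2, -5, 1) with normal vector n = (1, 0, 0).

The plane through P with normal n = (a, b, c) satisfies n·(r - P) = 0,
i.e. ax + by + cz = a·x₀ + b·y₀ + c·z₀.
d = 1·(-2) + 0·(-5) + 0·1
  = -2 + 0 + 0
  = -2
Equation: x = -2

x = -2


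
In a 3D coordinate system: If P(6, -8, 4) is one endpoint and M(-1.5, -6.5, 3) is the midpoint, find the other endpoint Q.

Q = 2M - P
  = (2·(-1.5) - 6, 2·(-6.5) - (-8), 2·3 - 4)
  = (-3 - 6, -13 + 8, 6 - 4)
  = (-9, -5, 2)

(-9, -5, 2)


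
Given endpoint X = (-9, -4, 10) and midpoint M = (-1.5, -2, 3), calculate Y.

Y = 2M - X
  = (2·(-1.5) - (-9), 2·(-2) - (-4), 2·3 - 10)
  = (-3 + 9, -4 + 4, 6 - 10)
  = (6, 0, -4)

(6, 0, -4)


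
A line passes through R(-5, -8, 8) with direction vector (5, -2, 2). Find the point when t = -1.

P(t) = R + t·d
  = (-5 + 5·(-1), -8 + (-2)·(-1), 8 + 2·(-1))
  = (-5 - 5, -8 + 2, 8 - 2)
  = (-10, -6, 6)

(-10, -6, 6)


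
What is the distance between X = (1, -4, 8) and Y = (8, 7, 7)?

d = √[(x₂-x₁)² + (y₂-y₁)² + (z₂-z₁)²]
  = √[7² + 11² + (-1)²]
  = √[49 + 121 + 1]
  = √171
  ≈ 13.08

13.08


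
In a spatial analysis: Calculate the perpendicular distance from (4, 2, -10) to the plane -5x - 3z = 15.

distance = |a·x₀ + b·y₀ + c·z₀ - d| / √(a² + b² + c²)
  = |(-5)·4 + 0·2 + (-3)·(-10) - 15| / √((-5)² + 0² + (-3)²)
  = |-20 + 0 + 30 - 15| / √(25 + 0 + 9)
  = |-5| / √34
  = 5 / 5.831
  ≈ 0.8575

0.8575


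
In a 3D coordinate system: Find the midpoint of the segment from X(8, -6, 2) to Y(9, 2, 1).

M = ((x₁+x₂)/2, (y₁+y₂)/2, (z₁+z₂)/2)
  = ((8 + 9)/2, (-6 + 2)/2, (2 + 1)/2)
  = (17/2, -4/2, 3/2)
  = (8.5, -2, 1.5)

(8.5, -2, 1.5)


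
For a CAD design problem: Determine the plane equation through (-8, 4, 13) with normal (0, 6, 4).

The plane through P with normal n = (a, b, c) satisfies n·(r - P) = 0,
i.e. ax + by + cz = a·x₀ + b·y₀ + c·z₀.
d = 0·(-8) + 6·4 + 4·13
  = 0 + 24 + 52
  = 76
Equation: 6y + 4z = 76

6y + 4z = 76


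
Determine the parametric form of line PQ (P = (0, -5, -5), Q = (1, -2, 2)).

Direction vector d = Q - P = (1 + 0, -2 + 5, 2 + 5) = (1, 3, 7)
Parametric form r = P + t·d:
x = 0 + t, y = -5 + 3t, z = -5 + 7t

x = 0 + t, y = -5 + 3t, z = -5 + 7t


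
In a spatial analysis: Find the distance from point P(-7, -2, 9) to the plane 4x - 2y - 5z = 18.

distance = |a·x₀ + b·y₀ + c·z₀ - d| / √(a² + b² + c²)
  = |4·(-7) + (-2)·(-2) + (-5)·9 - 18| / √(4² + (-2)² + (-5)²)
  = |-28 + 4 - 45 - 18| / √(16 + 4 + 25)
  = |-87| / √45
  = 87 / 6.708
  ≈ 12.97

12.97


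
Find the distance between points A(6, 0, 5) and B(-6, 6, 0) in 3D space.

d = √[(x₂-x₁)² + (y₂-y₁)² + (z₂-z₁)²]
  = √[(-12)² + 6² + (-5)²]
  = √[144 + 36 + 25]
  = √205
  ≈ 14.32

14.32


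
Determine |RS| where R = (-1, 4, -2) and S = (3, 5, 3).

d = √[(x₂-x₁)² + (y₂-y₁)² + (z₂-z₁)²]
  = √[4² + 1² + 5²]
  = √[16 + 1 + 25]
  = √42
  ≈ 6.481

6.481


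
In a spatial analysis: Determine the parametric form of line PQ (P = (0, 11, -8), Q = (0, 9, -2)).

Direction vector d = Q - P = (0 + 0, 9 - 11, -2 + 8) = (0, -2, 6)
Parametric form r = P + t·d:
x = 0, y = 11 - 2t, z = -8 + 6t

x = 0, y = 11 - 2t, z = -8 + 6t
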